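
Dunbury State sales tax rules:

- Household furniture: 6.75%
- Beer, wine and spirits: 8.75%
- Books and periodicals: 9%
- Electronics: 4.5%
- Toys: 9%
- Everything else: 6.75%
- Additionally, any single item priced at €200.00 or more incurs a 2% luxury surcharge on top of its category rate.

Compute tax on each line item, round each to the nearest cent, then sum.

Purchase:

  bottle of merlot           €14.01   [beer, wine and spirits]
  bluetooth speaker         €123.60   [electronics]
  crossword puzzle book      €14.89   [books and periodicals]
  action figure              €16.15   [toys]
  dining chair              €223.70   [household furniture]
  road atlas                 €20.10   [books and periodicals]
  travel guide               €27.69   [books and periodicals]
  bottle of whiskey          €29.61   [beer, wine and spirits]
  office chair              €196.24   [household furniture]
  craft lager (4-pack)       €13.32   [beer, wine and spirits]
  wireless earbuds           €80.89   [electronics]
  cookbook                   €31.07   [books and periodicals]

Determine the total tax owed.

€56.90

Bottle of merlot €14.01: beer, wine and spirits → 8.75% → €1.23
Bluetooth speaker €123.60: electronics → 4.5% → €5.56
Crossword puzzle book €14.89: books and periodicals → 9% → €1.34
Action figure €16.15: toys → 9% → €1.45
Dining chair €223.70: household furniture → 6.75% + 2% surcharge = 8.75% → €19.57
Road atlas €20.10: books and periodicals → 9% → €1.81
Travel guide €27.69: books and periodicals → 9% → €2.49
Bottle of whiskey €29.61: beer, wine and spirits → 8.75% → €2.59
Office chair €196.24: household furniture → 6.75% → €13.25
Craft lager (4-pack) €13.32: beer, wine and spirits → 8.75% → €1.17
Wireless earbuds €80.89: electronics → 4.5% → €3.64
Cookbook €31.07: books and periodicals → 9% → €2.80
Total tax = €1.23 + €5.56 + €1.34 + €1.45 + €19.57 + €1.81 + €2.49 + €2.59 + €13.25 + €1.17 + €3.64 + €2.80 = €56.90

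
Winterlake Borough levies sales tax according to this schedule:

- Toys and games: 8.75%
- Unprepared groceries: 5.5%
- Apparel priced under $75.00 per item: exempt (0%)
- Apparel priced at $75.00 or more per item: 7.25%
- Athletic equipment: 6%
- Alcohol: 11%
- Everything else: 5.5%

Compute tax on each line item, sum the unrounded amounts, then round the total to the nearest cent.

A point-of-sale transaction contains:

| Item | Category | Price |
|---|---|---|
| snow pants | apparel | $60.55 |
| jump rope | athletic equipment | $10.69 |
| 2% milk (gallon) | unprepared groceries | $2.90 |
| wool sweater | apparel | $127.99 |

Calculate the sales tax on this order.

$10.08

Snow pants $60.55: apparel, under $75.00 → 0% → $0.00
Jump rope $10.69: athletic equipment → 6% → $0.6414
2% milk (gallon) $2.90: unprepared groceries → 5.5% → $0.1595
Wool sweater $127.99: apparel, $75.00 or more → 7.25% → $9.279275
Unrounded tax sum = $10.080175 → $10.08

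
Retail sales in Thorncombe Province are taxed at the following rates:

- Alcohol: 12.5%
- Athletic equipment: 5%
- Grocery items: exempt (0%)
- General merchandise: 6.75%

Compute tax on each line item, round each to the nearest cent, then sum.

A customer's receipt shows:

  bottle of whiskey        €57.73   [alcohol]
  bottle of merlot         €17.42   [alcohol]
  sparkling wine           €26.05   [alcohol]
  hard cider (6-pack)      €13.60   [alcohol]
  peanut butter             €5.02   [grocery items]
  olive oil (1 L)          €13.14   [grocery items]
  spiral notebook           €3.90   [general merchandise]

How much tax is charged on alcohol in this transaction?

Bottle of whiskey €57.73: alcohol → 12.5% → €7.22
Bottle of merlot €17.42: alcohol → 12.5% → €2.18
Sparkling wine €26.05: alcohol → 12.5% → €3.26
Hard cider (6-pack) €13.60: alcohol → 12.5% → €1.70
Tax on alcohol = €7.22 + €2.18 + €3.26 + €1.70 = €14.36

€14.36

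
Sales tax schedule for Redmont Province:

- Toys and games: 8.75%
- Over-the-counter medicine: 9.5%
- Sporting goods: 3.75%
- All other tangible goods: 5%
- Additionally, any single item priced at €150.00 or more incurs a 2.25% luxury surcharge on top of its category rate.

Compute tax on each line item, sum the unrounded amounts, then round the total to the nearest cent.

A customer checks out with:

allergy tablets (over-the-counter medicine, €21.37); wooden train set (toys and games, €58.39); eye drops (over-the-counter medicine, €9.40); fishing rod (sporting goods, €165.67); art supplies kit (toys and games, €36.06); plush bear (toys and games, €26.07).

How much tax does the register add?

Allergy tablets €21.37: over-the-counter medicine → 9.5% → €2.03015
Wooden train set €58.39: toys and games → 8.75% → €5.109125
Eye drops €9.40: over-the-counter medicine → 9.5% → €0.893
Fishing rod €165.67: sporting goods → 3.75% + 2.25% surcharge = 6% → €9.9402
Art supplies kit €36.06: toys and games → 8.75% → €3.15525
Plush bear €26.07: toys and games → 8.75% → €2.281125
Unrounded tax sum = €23.40885 → €23.41

€23.41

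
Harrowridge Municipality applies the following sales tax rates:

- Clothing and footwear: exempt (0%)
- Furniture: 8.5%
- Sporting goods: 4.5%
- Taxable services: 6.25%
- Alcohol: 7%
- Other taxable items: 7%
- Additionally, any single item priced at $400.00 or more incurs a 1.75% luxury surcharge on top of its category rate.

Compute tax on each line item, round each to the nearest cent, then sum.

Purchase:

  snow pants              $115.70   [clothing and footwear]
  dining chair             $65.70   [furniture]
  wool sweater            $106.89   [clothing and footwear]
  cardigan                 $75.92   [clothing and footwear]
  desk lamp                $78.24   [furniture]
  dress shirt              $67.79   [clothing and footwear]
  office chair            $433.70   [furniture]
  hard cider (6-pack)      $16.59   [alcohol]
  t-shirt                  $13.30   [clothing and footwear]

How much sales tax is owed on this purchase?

Snow pants $115.70: clothing and footwear → 0% → $0.00
Dining chair $65.70: furniture → 8.5% → $5.58
Wool sweater $106.89: clothing and footwear → 0% → $0.00
Cardigan $75.92: clothing and footwear → 0% → $0.00
Desk lamp $78.24: furniture → 8.5% → $6.65
Dress shirt $67.79: clothing and footwear → 0% → $0.00
Office chair $433.70: furniture → 8.5% + 1.75% surcharge = 10.25% → $44.45
Hard cider (6-pack) $16.59: alcohol → 7% → $1.16
T-shirt $13.30: clothing and footwear → 0% → $0.00
Total tax = $5.58 + $6.65 + $44.45 + $1.16 = $57.84

$57.84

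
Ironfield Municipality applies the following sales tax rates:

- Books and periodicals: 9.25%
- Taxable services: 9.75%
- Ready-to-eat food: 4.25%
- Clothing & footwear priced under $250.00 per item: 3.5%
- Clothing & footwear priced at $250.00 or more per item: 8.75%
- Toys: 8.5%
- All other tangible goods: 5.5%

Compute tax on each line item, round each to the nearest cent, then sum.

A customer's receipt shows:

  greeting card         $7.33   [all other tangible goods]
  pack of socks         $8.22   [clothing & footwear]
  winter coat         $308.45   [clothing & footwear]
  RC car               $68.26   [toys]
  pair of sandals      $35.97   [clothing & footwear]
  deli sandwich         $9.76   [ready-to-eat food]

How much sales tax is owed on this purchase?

Greeting card $7.33: all other tangible goods → 5.5% → $0.40
Pack of socks $8.22: clothing & footwear, under $250.00 → 3.5% → $0.29
Winter coat $308.45: clothing & footwear, $250.00 or more → 8.75% → $26.99
RC car $68.26: toys → 8.5% → $5.80
Pair of sandals $35.97: clothing & footwear, under $250.00 → 3.5% → $1.26
Deli sandwich $9.76: ready-to-eat food → 4.25% → $0.41
Total tax = $0.40 + $0.29 + $26.99 + $5.80 + $1.26 + $0.41 = $35.15

$35.15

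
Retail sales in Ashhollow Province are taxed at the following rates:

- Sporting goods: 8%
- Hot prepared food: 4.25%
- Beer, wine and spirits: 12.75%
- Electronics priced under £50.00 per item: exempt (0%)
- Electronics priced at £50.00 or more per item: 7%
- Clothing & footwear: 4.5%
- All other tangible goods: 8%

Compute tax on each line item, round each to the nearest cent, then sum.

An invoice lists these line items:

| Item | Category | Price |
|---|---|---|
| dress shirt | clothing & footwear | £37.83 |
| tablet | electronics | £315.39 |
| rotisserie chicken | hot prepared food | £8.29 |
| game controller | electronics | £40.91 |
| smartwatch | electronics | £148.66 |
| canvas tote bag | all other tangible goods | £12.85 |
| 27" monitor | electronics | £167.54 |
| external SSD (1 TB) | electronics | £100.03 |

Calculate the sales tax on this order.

Dress shirt £37.83: clothing & footwear → 4.5% → £1.70
Tablet £315.39: electronics, £50.00 or more → 7% → £22.08
Rotisserie chicken £8.29: hot prepared food → 4.25% → £0.35
Game controller £40.91: electronics, under £50.00 → 0% → £0.00
Smartwatch £148.66: electronics, £50.00 or more → 7% → £10.41
Canvas tote bag £12.85: all other tangible goods → 8% → £1.03
27" monitor £167.54: electronics, £50.00 or more → 7% → £11.73
External SSD (1 TB) £100.03: electronics, £50.00 or more → 7% → £7.00
Total tax = £1.70 + £22.08 + £0.35 + £10.41 + £1.03 + £11.73 + £7.00 = £54.30

£54.30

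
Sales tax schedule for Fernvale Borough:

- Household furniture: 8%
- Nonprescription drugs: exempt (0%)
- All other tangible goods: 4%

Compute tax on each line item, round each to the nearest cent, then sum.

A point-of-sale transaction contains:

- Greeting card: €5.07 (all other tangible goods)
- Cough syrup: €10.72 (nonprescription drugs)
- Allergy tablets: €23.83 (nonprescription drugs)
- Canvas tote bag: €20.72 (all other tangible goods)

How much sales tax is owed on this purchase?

Greeting card €5.07: all other tangible goods → 4% → €0.20
Cough syrup €10.72: nonprescription drugs → 0% → €0.00
Allergy tablets €23.83: nonprescription drugs → 0% → €0.00
Canvas tote bag €20.72: all other tangible goods → 4% → €0.83
Total tax = €0.20 + €0.83 = €1.03

€1.03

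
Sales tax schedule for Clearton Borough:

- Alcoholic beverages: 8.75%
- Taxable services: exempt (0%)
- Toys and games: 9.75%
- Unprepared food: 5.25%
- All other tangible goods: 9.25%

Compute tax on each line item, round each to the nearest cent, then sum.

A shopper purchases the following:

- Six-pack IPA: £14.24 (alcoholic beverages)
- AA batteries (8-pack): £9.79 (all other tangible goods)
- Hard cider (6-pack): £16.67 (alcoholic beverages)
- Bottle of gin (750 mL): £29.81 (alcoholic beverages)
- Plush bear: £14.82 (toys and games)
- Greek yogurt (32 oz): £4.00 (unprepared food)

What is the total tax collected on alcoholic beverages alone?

£5.32

Six-pack IPA £14.24: alcoholic beverages → 8.75% → £1.25
Hard cider (6-pack) £16.67: alcoholic beverages → 8.75% → £1.46
Bottle of gin (750 mL) £29.81: alcoholic beverages → 8.75% → £2.61
Tax on alcoholic beverages = £1.25 + £1.46 + £2.61 = £5.32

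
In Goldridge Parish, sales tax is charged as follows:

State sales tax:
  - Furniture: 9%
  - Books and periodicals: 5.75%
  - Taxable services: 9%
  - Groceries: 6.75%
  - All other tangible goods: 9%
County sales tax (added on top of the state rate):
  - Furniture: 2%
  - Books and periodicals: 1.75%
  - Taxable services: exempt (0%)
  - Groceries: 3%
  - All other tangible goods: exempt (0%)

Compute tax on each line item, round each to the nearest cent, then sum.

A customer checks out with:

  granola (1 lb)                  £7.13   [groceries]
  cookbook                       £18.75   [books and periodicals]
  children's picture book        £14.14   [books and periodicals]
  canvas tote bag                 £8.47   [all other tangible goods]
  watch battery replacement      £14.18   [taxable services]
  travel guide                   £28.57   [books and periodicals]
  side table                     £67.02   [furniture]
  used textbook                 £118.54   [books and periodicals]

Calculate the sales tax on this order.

Granola (1 lb) £7.13: groceries → 6.75% + 3% county = 9.75% → £0.70
Cookbook £18.75: books and periodicals → 5.75% + 1.75% county = 7.5% → £1.41
Children's picture book £14.14: books and periodicals → 5.75% + 1.75% county = 7.5% → £1.06
Canvas tote bag £8.47: all other tangible goods → 9% + 0% county = 9% → £0.76
Watch battery replacement £14.18: taxable services → 9% + 0% county = 9% → £1.28
Travel guide £28.57: books and periodicals → 5.75% + 1.75% county = 7.5% → £2.14
Side table £67.02: furniture → 9% + 2% county = 11% → £7.37
Used textbook £118.54: books and periodicals → 5.75% + 1.75% county = 7.5% → £8.89
Total tax = £0.70 + £1.41 + £1.06 + £0.76 + £1.28 + £2.14 + £7.37 + £8.89 = £23.61

£23.61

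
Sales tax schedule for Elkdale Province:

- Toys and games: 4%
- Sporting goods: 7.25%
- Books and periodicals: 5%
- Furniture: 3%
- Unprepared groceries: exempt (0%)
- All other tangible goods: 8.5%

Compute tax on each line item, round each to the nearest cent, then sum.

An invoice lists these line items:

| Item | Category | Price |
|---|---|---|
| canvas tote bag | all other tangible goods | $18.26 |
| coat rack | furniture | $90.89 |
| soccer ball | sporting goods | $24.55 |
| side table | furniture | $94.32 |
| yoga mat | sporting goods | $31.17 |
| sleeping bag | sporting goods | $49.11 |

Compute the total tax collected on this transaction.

Canvas tote bag $18.26: all other tangible goods → 8.5% → $1.55
Coat rack $90.89: furniture → 3% → $2.73
Soccer ball $24.55: sporting goods → 7.25% → $1.78
Side table $94.32: furniture → 3% → $2.83
Yoga mat $31.17: sporting goods → 7.25% → $2.26
Sleeping bag $49.11: sporting goods → 7.25% → $3.56
Total tax = $1.55 + $2.73 + $1.78 + $2.83 + $2.26 + $3.56 = $14.71

$14.71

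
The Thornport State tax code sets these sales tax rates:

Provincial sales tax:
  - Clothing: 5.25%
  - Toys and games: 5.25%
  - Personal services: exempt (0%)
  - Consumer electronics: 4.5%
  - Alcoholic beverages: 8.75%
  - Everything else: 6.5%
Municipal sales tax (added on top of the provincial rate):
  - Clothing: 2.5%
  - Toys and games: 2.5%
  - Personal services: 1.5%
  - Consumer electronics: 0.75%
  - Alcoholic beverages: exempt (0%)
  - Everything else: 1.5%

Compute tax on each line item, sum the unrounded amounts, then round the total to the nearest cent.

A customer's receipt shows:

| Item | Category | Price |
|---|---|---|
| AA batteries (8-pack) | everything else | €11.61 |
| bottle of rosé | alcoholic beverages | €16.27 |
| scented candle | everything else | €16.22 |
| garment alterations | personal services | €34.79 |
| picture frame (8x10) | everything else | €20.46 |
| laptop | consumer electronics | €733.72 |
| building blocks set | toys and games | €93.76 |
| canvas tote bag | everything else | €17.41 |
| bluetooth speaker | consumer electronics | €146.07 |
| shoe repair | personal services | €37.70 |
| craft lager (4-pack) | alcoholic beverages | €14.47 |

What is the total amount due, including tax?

€1204.97

AA batteries (8-pack) €11.61: everything else → 6.5% + 1.5% municipal = 8% → €0.9288
Bottle of rosé €16.27: alcoholic beverages → 8.75% + 0% municipal = 8.75% → €1.423625
Scented candle €16.22: everything else → 6.5% + 1.5% municipal = 8% → €1.2976
Garment alterations €34.79: personal services → 0% + 1.5% municipal = 1.5% → €0.52185
Picture frame (8x10) €20.46: everything else → 6.5% + 1.5% municipal = 8% → €1.6368
Laptop €733.72: consumer electronics → 4.5% + 0.75% municipal = 5.25% → €38.5203
Building blocks set €93.76: toys and games → 5.25% + 2.5% municipal = 7.75% → €7.2664
Canvas tote bag €17.41: everything else → 6.5% + 1.5% municipal = 8% → €1.3928
Bluetooth speaker €146.07: consumer electronics → 4.5% + 0.75% municipal = 5.25% → €7.668675
Shoe repair €37.70: personal services → 0% + 1.5% municipal = 1.5% → €0.5655
Craft lager (4-pack) €14.47: alcoholic beverages → 8.75% + 0% municipal = 8.75% → €1.266125
Subtotal = €1142.48; unrounded tax = €62.488475 → €62.49; total due = €1204.97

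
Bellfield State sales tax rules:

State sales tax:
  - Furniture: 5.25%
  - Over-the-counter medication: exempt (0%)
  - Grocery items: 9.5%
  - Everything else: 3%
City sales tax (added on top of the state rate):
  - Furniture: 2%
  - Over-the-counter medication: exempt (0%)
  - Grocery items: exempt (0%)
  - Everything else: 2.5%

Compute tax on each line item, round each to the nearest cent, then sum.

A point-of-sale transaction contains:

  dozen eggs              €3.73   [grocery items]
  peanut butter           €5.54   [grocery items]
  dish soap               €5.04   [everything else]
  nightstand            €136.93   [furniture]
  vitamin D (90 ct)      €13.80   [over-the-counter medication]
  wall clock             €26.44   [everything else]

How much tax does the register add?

€12.54

Dozen eggs €3.73: grocery items → 9.5% + 0% city = 9.5% → €0.35
Peanut butter €5.54: grocery items → 9.5% + 0% city = 9.5% → €0.53
Dish soap €5.04: everything else → 3% + 2.5% city = 5.5% → €0.28
Nightstand €136.93: furniture → 5.25% + 2% city = 7.25% → €9.93
Vitamin D (90 ct) €13.80: over-the-counter medication → 0% + 0% city = 0% → €0.00
Wall clock €26.44: everything else → 3% + 2.5% city = 5.5% → €1.45
Total tax = €0.35 + €0.53 + €0.28 + €9.93 + €1.45 = €12.54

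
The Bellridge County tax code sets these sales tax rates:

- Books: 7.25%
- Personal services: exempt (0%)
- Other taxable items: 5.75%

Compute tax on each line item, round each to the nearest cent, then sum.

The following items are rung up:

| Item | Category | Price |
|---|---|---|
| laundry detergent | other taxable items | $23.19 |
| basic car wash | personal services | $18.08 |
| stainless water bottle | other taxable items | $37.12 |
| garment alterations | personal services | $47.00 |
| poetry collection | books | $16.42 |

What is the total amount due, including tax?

Laundry detergent $23.19: other taxable items → 5.75% → $1.33
Basic car wash $18.08: personal services → 0% → $0.00
Stainless water bottle $37.12: other taxable items → 5.75% → $2.13
Garment alterations $47.00: personal services → 0% → $0.00
Poetry collection $16.42: books → 7.25% → $1.19
Subtotal = $141.81; tax = $4.65; total due = $146.46

$146.46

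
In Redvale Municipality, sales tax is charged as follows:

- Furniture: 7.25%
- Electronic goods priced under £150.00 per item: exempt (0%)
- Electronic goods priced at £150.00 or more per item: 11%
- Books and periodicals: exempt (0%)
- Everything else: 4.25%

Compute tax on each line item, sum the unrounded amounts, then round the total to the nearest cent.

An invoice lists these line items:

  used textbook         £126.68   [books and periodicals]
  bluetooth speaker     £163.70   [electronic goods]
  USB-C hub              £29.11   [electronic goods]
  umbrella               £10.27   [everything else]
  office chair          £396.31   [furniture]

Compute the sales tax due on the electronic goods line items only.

£18.01

Bluetooth speaker £163.70: electronic goods, £150.00 or more → 11% → £18.007
USB-C hub £29.11: electronic goods, under £150.00 → 0% → £0.00
Tax on electronic goods: unrounded sum = £18.007 → £18.01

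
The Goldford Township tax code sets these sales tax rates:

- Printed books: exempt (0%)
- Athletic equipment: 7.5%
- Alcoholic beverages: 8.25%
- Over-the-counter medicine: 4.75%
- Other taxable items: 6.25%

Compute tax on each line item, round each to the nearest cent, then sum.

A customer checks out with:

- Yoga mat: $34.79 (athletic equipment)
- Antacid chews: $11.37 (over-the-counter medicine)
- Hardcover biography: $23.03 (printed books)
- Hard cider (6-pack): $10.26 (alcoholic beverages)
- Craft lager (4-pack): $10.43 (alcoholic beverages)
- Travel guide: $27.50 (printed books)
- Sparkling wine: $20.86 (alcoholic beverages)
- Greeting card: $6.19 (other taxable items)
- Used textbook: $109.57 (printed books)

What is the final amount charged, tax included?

$260.97

Yoga mat $34.79: athletic equipment → 7.5% → $2.61
Antacid chews $11.37: over-the-counter medicine → 4.75% → $0.54
Hardcover biography $23.03: printed books → 0% → $0.00
Hard cider (6-pack) $10.26: alcoholic beverages → 8.25% → $0.85
Craft lager (4-pack) $10.43: alcoholic beverages → 8.25% → $0.86
Travel guide $27.50: printed books → 0% → $0.00
Sparkling wine $20.86: alcoholic beverages → 8.25% → $1.72
Greeting card $6.19: other taxable items → 6.25% → $0.39
Used textbook $109.57: printed books → 0% → $0.00
Subtotal = $254.00; tax = $6.97; total due = $260.97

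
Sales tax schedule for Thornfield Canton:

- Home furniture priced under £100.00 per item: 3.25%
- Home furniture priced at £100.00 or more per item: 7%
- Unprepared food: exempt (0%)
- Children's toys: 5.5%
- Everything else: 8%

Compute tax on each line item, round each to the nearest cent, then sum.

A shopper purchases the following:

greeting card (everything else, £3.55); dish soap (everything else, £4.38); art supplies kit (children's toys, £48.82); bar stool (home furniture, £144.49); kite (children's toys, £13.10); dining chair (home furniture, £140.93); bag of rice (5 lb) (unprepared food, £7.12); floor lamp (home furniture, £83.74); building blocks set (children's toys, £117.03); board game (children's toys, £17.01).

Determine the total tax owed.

£34.12

Greeting card £3.55: everything else → 8% → £0.28
Dish soap £4.38: everything else → 8% → £0.35
Art supplies kit £48.82: children's toys → 5.5% → £2.69
Bar stool £144.49: home furniture, £100.00 or more → 7% → £10.11
Kite £13.10: children's toys → 5.5% → £0.72
Dining chair £140.93: home furniture, £100.00 or more → 7% → £9.87
Bag of rice (5 lb) £7.12: unprepared food → 0% → £0.00
Floor lamp £83.74: home furniture, under £100.00 → 3.25% → £2.72
Building blocks set £117.03: children's toys → 5.5% → £6.44
Board game £17.01: children's toys → 5.5% → £0.94
Total tax = £0.28 + £0.35 + £2.69 + £10.11 + £0.72 + £9.87 + £2.72 + £6.44 + £0.94 = £34.12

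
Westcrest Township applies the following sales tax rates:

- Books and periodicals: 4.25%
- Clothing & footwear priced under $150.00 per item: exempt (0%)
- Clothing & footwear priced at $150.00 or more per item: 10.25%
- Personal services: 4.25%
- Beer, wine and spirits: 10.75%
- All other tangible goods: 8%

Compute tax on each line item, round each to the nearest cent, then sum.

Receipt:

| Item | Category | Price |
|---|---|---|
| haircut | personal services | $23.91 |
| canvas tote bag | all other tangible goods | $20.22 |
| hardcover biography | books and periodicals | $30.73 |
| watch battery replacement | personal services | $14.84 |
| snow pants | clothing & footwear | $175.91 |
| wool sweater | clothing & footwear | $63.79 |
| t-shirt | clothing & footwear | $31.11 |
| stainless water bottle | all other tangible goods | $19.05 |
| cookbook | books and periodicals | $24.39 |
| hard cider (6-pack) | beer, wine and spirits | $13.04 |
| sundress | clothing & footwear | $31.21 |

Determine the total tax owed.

Haircut $23.91: personal services → 4.25% → $1.02
Canvas tote bag $20.22: all other tangible goods → 8% → $1.62
Hardcover biography $30.73: books and periodicals → 4.25% → $1.31
Watch battery replacement $14.84: personal services → 4.25% → $0.63
Snow pants $175.91: clothing & footwear, $150.00 or more → 10.25% → $18.03
Wool sweater $63.79: clothing & footwear, under $150.00 → 0% → $0.00
T-shirt $31.11: clothing & footwear, under $150.00 → 0% → $0.00
Stainless water bottle $19.05: all other tangible goods → 8% → $1.52
Cookbook $24.39: books and periodicals → 4.25% → $1.04
Hard cider (6-pack) $13.04: beer, wine and spirits → 10.75% → $1.40
Sundress $31.21: clothing & footwear, under $150.00 → 0% → $0.00
Total tax = $1.02 + $1.62 + $1.31 + $0.63 + $18.03 + $1.52 + $1.04 + $1.40 = $26.57

$26.57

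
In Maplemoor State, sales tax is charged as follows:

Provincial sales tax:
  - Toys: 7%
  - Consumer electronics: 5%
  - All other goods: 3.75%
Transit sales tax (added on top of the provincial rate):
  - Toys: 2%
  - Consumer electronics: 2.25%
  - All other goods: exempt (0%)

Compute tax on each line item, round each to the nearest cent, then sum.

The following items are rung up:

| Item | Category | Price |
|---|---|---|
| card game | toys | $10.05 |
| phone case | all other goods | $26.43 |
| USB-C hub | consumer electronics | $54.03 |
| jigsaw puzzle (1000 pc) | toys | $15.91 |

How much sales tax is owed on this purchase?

$7.24

Card game $10.05: toys → 7% + 2% transit = 9% → $0.90
Phone case $26.43: all other goods → 3.75% + 0% transit = 3.75% → $0.99
USB-C hub $54.03: consumer electronics → 5% + 2.25% transit = 7.25% → $3.92
Jigsaw puzzle (1000 pc) $15.91: toys → 7% + 2% transit = 9% → $1.43
Total tax = $0.90 + $0.99 + $3.92 + $1.43 = $7.24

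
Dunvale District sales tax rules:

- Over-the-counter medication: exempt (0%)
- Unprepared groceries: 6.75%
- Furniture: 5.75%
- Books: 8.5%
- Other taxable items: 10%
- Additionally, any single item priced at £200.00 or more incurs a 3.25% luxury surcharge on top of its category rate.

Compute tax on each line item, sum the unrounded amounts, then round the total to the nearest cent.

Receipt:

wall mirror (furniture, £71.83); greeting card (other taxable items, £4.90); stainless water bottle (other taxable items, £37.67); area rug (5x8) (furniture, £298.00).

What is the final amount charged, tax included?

£447.61

Wall mirror £71.83: furniture → 5.75% → £4.130225
Greeting card £4.90: other taxable items → 10% → £0.49
Stainless water bottle £37.67: other taxable items → 10% → £3.767
Area rug (5x8) £298.00: furniture → 5.75% + 3.25% surcharge = 9% → £26.82
Subtotal = £412.40; unrounded tax = £35.207225 → £35.21; total due = £447.61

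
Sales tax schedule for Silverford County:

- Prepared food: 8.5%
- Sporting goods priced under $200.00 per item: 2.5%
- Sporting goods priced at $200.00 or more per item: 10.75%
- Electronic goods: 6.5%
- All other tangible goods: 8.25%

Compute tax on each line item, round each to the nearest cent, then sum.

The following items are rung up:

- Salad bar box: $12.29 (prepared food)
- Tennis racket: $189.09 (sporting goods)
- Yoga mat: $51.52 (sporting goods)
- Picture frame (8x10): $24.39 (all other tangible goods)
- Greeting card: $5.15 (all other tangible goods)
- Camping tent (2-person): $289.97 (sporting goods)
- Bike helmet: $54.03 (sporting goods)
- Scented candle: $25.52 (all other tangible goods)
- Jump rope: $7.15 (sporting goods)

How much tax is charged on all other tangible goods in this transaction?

Picture frame (8x10) $24.39: all other tangible goods → 8.25% → $2.01
Greeting card $5.15: all other tangible goods → 8.25% → $0.42
Scented candle $25.52: all other tangible goods → 8.25% → $2.11
Tax on all other tangible goods = $2.01 + $0.42 + $2.11 = $4.54

$4.54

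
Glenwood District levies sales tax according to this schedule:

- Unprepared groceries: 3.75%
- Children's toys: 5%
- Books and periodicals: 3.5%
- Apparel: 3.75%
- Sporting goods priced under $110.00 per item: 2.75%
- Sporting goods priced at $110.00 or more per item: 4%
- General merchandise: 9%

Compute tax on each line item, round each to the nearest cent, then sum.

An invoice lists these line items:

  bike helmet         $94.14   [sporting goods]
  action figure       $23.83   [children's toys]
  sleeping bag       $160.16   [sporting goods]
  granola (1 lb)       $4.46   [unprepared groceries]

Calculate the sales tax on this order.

$10.36

Bike helmet $94.14: sporting goods, under $110.00 → 2.75% → $2.59
Action figure $23.83: children's toys → 5% → $1.19
Sleeping bag $160.16: sporting goods, $110.00 or more → 4% → $6.41
Granola (1 lb) $4.46: unprepared groceries → 3.75% → $0.17
Total tax = $2.59 + $1.19 + $6.41 + $0.17 = $10.36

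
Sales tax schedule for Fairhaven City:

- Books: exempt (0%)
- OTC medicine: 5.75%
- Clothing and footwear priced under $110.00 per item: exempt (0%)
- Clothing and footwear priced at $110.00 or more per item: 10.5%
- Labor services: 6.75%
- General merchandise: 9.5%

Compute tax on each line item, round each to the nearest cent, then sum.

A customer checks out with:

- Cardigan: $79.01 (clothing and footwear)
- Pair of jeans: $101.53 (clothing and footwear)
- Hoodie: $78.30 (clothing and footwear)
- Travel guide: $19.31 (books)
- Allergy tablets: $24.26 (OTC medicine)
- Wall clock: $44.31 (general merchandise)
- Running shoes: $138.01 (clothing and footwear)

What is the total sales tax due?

Cardigan $79.01: clothing and footwear, under $110.00 → 0% → $0.00
Pair of jeans $101.53: clothing and footwear, under $110.00 → 0% → $0.00
Hoodie $78.30: clothing and footwear, under $110.00 → 0% → $0.00
Travel guide $19.31: books → 0% → $0.00
Allergy tablets $24.26: OTC medicine → 5.75% → $1.39
Wall clock $44.31: general merchandise → 9.5% → $4.21
Running shoes $138.01: clothing and footwear, $110.00 or more → 10.5% → $14.49
Total tax = $1.39 + $4.21 + $14.49 = $20.09

$20.09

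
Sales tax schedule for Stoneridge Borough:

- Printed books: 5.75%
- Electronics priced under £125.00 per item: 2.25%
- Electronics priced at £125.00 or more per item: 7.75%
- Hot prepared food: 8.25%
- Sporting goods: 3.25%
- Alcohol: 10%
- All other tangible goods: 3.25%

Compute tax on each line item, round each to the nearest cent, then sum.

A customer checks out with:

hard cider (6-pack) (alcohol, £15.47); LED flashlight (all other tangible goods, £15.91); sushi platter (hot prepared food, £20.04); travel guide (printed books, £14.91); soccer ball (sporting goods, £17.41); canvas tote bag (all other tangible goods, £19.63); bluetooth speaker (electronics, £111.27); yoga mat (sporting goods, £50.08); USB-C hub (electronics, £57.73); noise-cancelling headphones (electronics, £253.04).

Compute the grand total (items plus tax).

Hard cider (6-pack) £15.47: alcohol → 10% → £1.55
LED flashlight £15.91: all other tangible goods → 3.25% → £0.52
Sushi platter £20.04: hot prepared food → 8.25% → £1.65
Travel guide £14.91: printed books → 5.75% → £0.86
Soccer ball £17.41: sporting goods → 3.25% → £0.57
Canvas tote bag £19.63: all other tangible goods → 3.25% → £0.64
Bluetooth speaker £111.27: electronics, under £125.00 → 2.25% → £2.50
Yoga mat £50.08: sporting goods → 3.25% → £1.63
USB-C hub £57.73: electronics, under £125.00 → 2.25% → £1.30
Noise-cancelling headphones £253.04: electronics, £125.00 or more → 7.75% → £19.61
Subtotal = £575.49; tax = £30.83; total due = £606.32

£606.32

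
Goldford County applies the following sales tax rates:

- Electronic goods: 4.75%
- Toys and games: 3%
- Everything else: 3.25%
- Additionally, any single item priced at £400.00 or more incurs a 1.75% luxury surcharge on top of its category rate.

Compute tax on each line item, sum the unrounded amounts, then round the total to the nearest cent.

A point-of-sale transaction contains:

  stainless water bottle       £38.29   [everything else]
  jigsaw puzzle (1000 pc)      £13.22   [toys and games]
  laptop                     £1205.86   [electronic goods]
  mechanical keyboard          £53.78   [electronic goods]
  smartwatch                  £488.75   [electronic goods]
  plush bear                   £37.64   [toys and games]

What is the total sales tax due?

£115.47

Stainless water bottle £38.29: everything else → 3.25% → £1.244425
Jigsaw puzzle (1000 pc) £13.22: toys and games → 3% → £0.3966
Laptop £1205.86: electronic goods → 4.75% + 1.75% surcharge = 6.5% → £78.3809
Mechanical keyboard £53.78: electronic goods → 4.75% → £2.55455
Smartwatch £488.75: electronic goods → 4.75% + 1.75% surcharge = 6.5% → £31.76875
Plush bear £37.64: toys and games → 3% → £1.1292
Unrounded tax sum = £115.474425 → £115.47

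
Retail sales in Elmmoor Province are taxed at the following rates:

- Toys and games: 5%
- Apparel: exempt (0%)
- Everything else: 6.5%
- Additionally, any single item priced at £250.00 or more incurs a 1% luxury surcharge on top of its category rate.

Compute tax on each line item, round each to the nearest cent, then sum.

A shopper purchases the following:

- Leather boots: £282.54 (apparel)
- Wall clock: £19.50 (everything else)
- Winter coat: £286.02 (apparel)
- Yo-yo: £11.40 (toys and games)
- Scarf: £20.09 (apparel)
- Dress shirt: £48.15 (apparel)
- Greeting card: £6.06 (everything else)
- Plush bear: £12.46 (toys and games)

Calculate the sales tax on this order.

£8.54

Leather boots £282.54: apparel → 0% + 1% surcharge = 1% → £2.83
Wall clock £19.50: everything else → 6.5% → £1.27
Winter coat £286.02: apparel → 0% + 1% surcharge = 1% → £2.86
Yo-yo £11.40: toys and games → 5% → £0.57
Scarf £20.09: apparel → 0% → £0.00
Dress shirt £48.15: apparel → 0% → £0.00
Greeting card £6.06: everything else → 6.5% → £0.39
Plush bear £12.46: toys and games → 5% → £0.62
Total tax = £2.83 + £1.27 + £2.86 + £0.57 + £0.39 + £0.62 = £8.54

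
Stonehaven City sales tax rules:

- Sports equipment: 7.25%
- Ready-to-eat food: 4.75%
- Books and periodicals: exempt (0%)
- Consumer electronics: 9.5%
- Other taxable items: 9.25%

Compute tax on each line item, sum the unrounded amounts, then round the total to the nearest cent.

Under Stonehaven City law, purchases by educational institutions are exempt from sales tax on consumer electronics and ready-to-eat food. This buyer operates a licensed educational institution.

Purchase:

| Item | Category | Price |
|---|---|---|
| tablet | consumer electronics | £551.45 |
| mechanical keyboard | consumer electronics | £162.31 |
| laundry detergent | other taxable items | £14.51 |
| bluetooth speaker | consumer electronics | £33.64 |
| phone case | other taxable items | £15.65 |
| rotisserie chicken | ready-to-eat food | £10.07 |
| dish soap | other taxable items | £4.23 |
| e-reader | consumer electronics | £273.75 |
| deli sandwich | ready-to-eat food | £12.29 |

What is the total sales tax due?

Tablet £551.45: consumer electronics, buyer-exempt → 0% → £0.00
Mechanical keyboard £162.31: consumer electronics, buyer-exempt → 0% → £0.00
Laundry detergent £14.51: other taxable items → 9.25% → £1.342175
Bluetooth speaker £33.64: consumer electronics, buyer-exempt → 0% → £0.00
Phone case £15.65: other taxable items → 9.25% → £1.447625
Rotisserie chicken £10.07: ready-to-eat food, buyer-exempt → 0% → £0.00
Dish soap £4.23: other taxable items → 9.25% → £0.391275
E-reader £273.75: consumer electronics, buyer-exempt → 0% → £0.00
Deli sandwich £12.29: ready-to-eat food, buyer-exempt → 0% → £0.00
Unrounded tax sum = £3.181075 → £3.18

£3.18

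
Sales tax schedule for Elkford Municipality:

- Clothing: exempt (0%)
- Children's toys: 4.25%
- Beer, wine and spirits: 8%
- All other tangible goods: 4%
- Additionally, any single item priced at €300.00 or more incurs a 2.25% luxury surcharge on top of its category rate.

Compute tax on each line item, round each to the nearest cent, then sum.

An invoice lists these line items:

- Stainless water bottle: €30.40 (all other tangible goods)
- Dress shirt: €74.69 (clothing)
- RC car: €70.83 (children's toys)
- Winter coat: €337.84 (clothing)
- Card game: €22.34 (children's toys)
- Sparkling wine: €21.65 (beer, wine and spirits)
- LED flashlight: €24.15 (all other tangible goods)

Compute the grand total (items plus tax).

Stainless water bottle €30.40: all other tangible goods → 4% → €1.22
Dress shirt €74.69: clothing → 0% → €0.00
RC car €70.83: children's toys → 4.25% → €3.01
Winter coat €337.84: clothing → 0% + 2.25% surcharge = 2.25% → €7.60
Card game €22.34: children's toys → 4.25% → €0.95
Sparkling wine €21.65: beer, wine and spirits → 8% → €1.73
LED flashlight €24.15: all other tangible goods → 4% → €0.97
Subtotal = €581.90; tax = €15.48; total due = €597.38

€597.38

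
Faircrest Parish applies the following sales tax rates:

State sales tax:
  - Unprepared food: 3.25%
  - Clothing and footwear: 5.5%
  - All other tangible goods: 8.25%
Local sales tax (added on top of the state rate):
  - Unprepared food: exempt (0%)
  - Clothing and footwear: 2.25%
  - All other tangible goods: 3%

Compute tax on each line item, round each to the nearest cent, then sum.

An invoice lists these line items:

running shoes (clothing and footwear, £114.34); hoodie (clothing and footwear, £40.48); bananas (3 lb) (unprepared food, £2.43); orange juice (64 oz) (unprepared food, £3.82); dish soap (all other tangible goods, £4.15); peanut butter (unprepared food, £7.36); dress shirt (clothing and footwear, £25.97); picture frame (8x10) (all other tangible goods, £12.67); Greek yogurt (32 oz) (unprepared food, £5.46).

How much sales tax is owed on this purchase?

£16.53

Running shoes £114.34: clothing and footwear → 5.5% + 2.25% local = 7.75% → £8.86
Hoodie £40.48: clothing and footwear → 5.5% + 2.25% local = 7.75% → £3.14
Bananas (3 lb) £2.43: unprepared food → 3.25% + 0% local = 3.25% → £0.08
Orange juice (64 oz) £3.82: unprepared food → 3.25% + 0% local = 3.25% → £0.12
Dish soap £4.15: all other tangible goods → 8.25% + 3% local = 11.25% → £0.47
Peanut butter £7.36: unprepared food → 3.25% + 0% local = 3.25% → £0.24
Dress shirt £25.97: clothing and footwear → 5.5% + 2.25% local = 7.75% → £2.01
Picture frame (8x10) £12.67: all other tangible goods → 8.25% + 3% local = 11.25% → £1.43
Greek yogurt (32 oz) £5.46: unprepared food → 3.25% + 0% local = 3.25% → £0.18
Total tax = £8.86 + £3.14 + £0.08 + £0.12 + £0.47 + £0.24 + £2.01 + £1.43 + £0.18 = £16.53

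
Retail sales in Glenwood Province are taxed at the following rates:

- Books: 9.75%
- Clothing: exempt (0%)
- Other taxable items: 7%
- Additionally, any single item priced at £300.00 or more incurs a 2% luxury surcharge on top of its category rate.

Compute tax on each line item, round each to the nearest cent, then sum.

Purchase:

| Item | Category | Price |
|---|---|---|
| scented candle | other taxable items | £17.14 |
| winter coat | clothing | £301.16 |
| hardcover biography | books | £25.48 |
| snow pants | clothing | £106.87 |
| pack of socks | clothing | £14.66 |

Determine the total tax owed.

Scented candle £17.14: other taxable items → 7% → £1.20
Winter coat £301.16: clothing → 0% + 2% surcharge = 2% → £6.02
Hardcover biography £25.48: books → 9.75% → £2.48
Snow pants £106.87: clothing → 0% → £0.00
Pack of socks £14.66: clothing → 0% → £0.00
Total tax = £1.20 + £6.02 + £2.48 = £9.70

£9.70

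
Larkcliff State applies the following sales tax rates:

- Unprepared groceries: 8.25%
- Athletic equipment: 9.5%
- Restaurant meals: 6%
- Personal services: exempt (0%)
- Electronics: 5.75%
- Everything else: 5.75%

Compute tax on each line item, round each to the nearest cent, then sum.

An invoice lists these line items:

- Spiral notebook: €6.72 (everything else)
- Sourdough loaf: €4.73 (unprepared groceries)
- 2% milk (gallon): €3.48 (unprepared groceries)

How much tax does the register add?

Spiral notebook €6.72: everything else → 5.75% → €0.39
Sourdough loaf €4.73: unprepared groceries → 8.25% → €0.39
2% milk (gallon) €3.48: unprepared groceries → 8.25% → €0.29
Total tax = €0.39 + €0.39 + €0.29 = €1.07

€1.07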